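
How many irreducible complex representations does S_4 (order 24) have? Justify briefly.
5

Derivation: The number of irreducible complex representations of a finite group equals its number of conjugacy classes. Conjugacy classes in S_4 correspond to cycle types, i.e. partitions of 4; there are p(4) = 5 of them, so S_4 (order 24) has exactly 5 irreducible complex representations.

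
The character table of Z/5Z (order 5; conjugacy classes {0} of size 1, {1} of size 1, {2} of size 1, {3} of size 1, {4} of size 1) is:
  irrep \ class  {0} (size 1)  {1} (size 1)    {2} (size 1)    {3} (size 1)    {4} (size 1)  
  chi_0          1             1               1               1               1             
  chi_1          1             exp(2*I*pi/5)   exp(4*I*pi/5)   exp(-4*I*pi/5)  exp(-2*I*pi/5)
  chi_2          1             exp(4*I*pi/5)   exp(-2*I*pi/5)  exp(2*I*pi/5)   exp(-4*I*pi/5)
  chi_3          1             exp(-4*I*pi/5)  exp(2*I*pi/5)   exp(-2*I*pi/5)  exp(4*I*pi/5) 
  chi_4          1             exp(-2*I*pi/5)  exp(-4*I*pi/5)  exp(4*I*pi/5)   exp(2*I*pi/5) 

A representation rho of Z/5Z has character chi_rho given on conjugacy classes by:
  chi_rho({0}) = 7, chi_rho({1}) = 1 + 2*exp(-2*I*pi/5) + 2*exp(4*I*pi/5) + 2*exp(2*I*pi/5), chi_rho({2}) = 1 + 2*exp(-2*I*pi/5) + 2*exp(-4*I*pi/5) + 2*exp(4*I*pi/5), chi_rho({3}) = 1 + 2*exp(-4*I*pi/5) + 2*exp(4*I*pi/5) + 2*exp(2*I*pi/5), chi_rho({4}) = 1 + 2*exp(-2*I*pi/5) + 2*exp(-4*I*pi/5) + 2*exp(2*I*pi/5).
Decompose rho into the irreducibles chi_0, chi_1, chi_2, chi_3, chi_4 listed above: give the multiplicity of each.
Multiplicities: chi_0: 1, chi_1: 2, chi_2: 2, chi_3: 0, chi_4: 2.

Explanation: Use <chi_rho, chi> = (1/|G|) sum_C |C| * chi_rho(C) * conj(chi(C)) with |G| = 5 for each irreducible chi in the table:
  <chi_rho, chi_0> = (1/5)[1*(7)*conj(1) + 1*(1 + 2*exp(-2*I*pi/5) + 2*exp(4*I*pi/5) + 2*exp(2*I*pi/5))*conj(1) + 1*(1 + 2*exp(-2*I*pi/5) + 2*exp(-4*I*pi/5) + 2*exp(4*I*pi/5))*conj(1) + 1*(1 + 2*exp(-4*I*pi/5) + 2*exp(4*I*pi/5) + 2*exp(2*I*pi/5))*conj(1) + 1*(1 + 2*exp(-2*I*pi/5) + 2*exp(-4*I*pi/5) + 2*exp(2*I*pi/5))*conj(1)]
      = (1/5)[(7) + (1 + 2*exp(-2*I*pi/5) + 2*exp(4*I*pi/5) + 2*exp(2*I*pi/5)) + (1 + 2*exp(-2*I*pi/5) + 2*exp(-4*I*pi/5) + 2*exp(4*I*pi/5)) + (1 + 2*exp(-4*I*pi/5) + 2*exp(4*I*pi/5) + 2*exp(2*I*pi/5)) + (1 + 2*exp(-2*I*pi/5) + 2*exp(-4*I*pi/5) + 2*exp(2*I*pi/5))] = 5/5 = 1
  <chi_rho, chi_1> = (1/5)[1*(7)*conj(1) + 1*(1 + 2*exp(-2*I*pi/5) + 2*exp(4*I*pi/5) + 2*exp(2*I*pi/5))*conj(exp(2*I*pi/5)) + 1*(1 + 2*exp(-2*I*pi/5) + 2*exp(-4*I*pi/5) + 2*exp(4*I*pi/5))*conj(exp(4*I*pi/5)) + 1*(1 + 2*exp(-4*I*pi/5) + 2*exp(4*I*pi/5) + 2*exp(2*I*pi/5))*conj(exp(-4*I*pi/5)) + 1*(1 + 2*exp(-2*I*pi/5) + 2*exp(-4*I*pi/5) + 2*exp(2*I*pi/5))*conj(exp(-2*I*pi/5))]
      = (1/5)[(7) + (2 + 2*exp(-4*I*pi/5) + exp(-2*I*pi/5) + 2*exp(2*I*pi/5)) + (2 + exp(-4*I*pi/5) + 2*exp(4*I*pi/5) + 2*exp(2*I*pi/5)) + (2 + 2*exp(-2*I*pi/5) + 2*exp(-4*I*pi/5) + exp(4*I*pi/5)) + (2 + 2*exp(-2*I*pi/5) + exp(2*I*pi/5) + 2*exp(4*I*pi/5))] = 10/5 = 2
  <chi_rho, chi_2> = (1/5)[1*(7)*conj(1) + 1*(1 + 2*exp(-2*I*pi/5) + 2*exp(4*I*pi/5) + 2*exp(2*I*pi/5))*conj(exp(4*I*pi/5)) + 1*(1 + 2*exp(-2*I*pi/5) + 2*exp(-4*I*pi/5) + 2*exp(4*I*pi/5))*conj(exp(-2*I*pi/5)) + 1*(1 + 2*exp(-4*I*pi/5) + 2*exp(4*I*pi/5) + 2*exp(2*I*pi/5))*conj(exp(2*I*pi/5)) + 1*(1 + 2*exp(-2*I*pi/5) + 2*exp(-4*I*pi/5) + 2*exp(2*I*pi/5))*conj(exp(-4*I*pi/5))]
      = (1/5)[(7) + (2 + 2*exp(-2*I*pi/5) + exp(-4*I*pi/5) + 2*exp(4*I*pi/5)) + (2 + 2*exp(-2*I*pi/5) + 2*exp(-4*I*pi/5) + exp(2*I*pi/5)) + (2 + exp(-2*I*pi/5) + 2*exp(4*I*pi/5) + 2*exp(2*I*pi/5)) + (2 + 2*exp(-4*I*pi/5) + exp(4*I*pi/5) + 2*exp(2*I*pi/5))] = 10/5 = 2
  <chi_rho, chi_3> = (1/5)[1*(7)*conj(1) + 1*(1 + 2*exp(-2*I*pi/5) + 2*exp(4*I*pi/5) + 2*exp(2*I*pi/5))*conj(exp(-4*I*pi/5)) + 1*(1 + 2*exp(-2*I*pi/5) + 2*exp(-4*I*pi/5) + 2*exp(4*I*pi/5))*conj(exp(2*I*pi/5)) + 1*(1 + 2*exp(-4*I*pi/5) + 2*exp(4*I*pi/5) + 2*exp(2*I*pi/5))*conj(exp(-2*I*pi/5)) + 1*(1 + 2*exp(-2*I*pi/5) + 2*exp(-4*I*pi/5) + 2*exp(2*I*pi/5))*conj(exp(4*I*pi/5))]
      = (1/5)[(7) + (2*exp(-2*I*pi/5) + 2*exp(-4*I*pi/5) + exp(4*I*pi/5) + 2*exp(2*I*pi/5)) + (2*exp(-4*I*pi/5) + exp(-2*I*pi/5) + 2*exp(4*I*pi/5) + 2*exp(2*I*pi/5)) + (2*exp(-2*I*pi/5) + 2*exp(-4*I*pi/5) + exp(2*I*pi/5) + 2*exp(4*I*pi/5)) + (2*exp(-2*I*pi/5) + exp(-4*I*pi/5) + 2*exp(4*I*pi/5) + 2*exp(2*I*pi/5))] = 0/5 = 0
  <chi_rho, chi_4> = (1/5)[1*(7)*conj(1) + 1*(1 + 2*exp(-2*I*pi/5) + 2*exp(4*I*pi/5) + 2*exp(2*I*pi/5))*conj(exp(-2*I*pi/5)) + 1*(1 + 2*exp(-2*I*pi/5) + 2*exp(-4*I*pi/5) + 2*exp(4*I*pi/5))*conj(exp(-4*I*pi/5)) + 1*(1 + 2*exp(-4*I*pi/5) + 2*exp(4*I*pi/5) + 2*exp(2*I*pi/5))*conj(exp(4*I*pi/5)) + 1*(1 + 2*exp(-2*I*pi/5) + 2*exp(-4*I*pi/5) + 2*exp(2*I*pi/5))*conj(exp(2*I*pi/5))]
      = (1/5)[(7) + (2 + 2*exp(-4*I*pi/5) + exp(2*I*pi/5) + 2*exp(4*I*pi/5)) + (2 + 2*exp(-2*I*pi/5) + exp(4*I*pi/5) + 2*exp(2*I*pi/5)) + (2 + 2*exp(-2*I*pi/5) + exp(-4*I*pi/5) + 2*exp(2*I*pi/5)) + (2 + 2*exp(-4*I*pi/5) + exp(-2*I*pi/5) + 2*exp(4*I*pi/5))] = 10/5 = 2
(Exp terms are combined using exp(i*s)*conj(exp(i*t)) = exp(i*(s-t)), and sums of them are collapsed using the identity that for every m > 1 the m distinct m-th roots of unity sum to 0, e.g. 1 + exp(2*I*pi/3) + exp(-2*I*pi/3) = 0.)
Dimension check: dim(rho) = sum (mult * dim) = 1*1 + 2*1 + 2*1 + 0*1 + 2*1 = 7 = chi_rho(e) = 7.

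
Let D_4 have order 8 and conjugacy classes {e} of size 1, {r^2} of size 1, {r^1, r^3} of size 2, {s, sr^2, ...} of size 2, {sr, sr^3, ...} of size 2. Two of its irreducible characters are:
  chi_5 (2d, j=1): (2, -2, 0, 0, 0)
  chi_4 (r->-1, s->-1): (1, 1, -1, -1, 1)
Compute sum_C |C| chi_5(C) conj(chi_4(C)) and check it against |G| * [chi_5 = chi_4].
Sum = 0; so <chi_5, chi_4> = 0 (distinct irreducibles are orthogonal).

Justification: Compute term by term over conjugacy classes (|C| * chi_5(C) * conj(chi_4(C))):
  1*(2)*conj(1) + 1*(-2)*conj(1) + 2*(0)*conj(-1) + 2*(0)*conj(-1) + 2*(0)*conj(1)
  = (2) + (-2) + (0) + (0) + (0)
  = 0.
Dividing by |G| = 8 gives 0/8 = 0, matching the row-orthogonality relation <chi_5, chi_4> = [chi_5 = chi_4].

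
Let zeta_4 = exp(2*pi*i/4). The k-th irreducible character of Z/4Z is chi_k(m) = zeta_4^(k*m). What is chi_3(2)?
chi_3(2) = zeta_4^6 = -1

Working: chi_3(2) = zeta_4^(3*2) = zeta_4^6. Since zeta_4^4 = 1, this equals zeta_4^2 = exp(2*pi*i*2/4) = -1.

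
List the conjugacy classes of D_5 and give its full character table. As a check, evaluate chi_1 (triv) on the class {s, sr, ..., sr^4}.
Conjugacy classes: {e} of size 1, {r^1, r^4} of size 2, {r^2, r^3} of size 2, {s, sr, ..., sr^4} of size 5.
Character table:
  irrep \ class              {e} (size 1)  {r^1, r^4} (size 2)  {r^2, r^3} (size 2)  {s, sr, ..., sr^4} (size 5)
  chi_1 (triv)               1             1                    1                    1                          
  chi_2 (sign: r->1, s->-1)  1             1                    1                    -1                         
  chi_3 (2d, j=1)            2             -1/2 + sqrt(5)/2     -sqrt(5)/2 - 1/2     0                          
  chi_4 (2d, j=2)            2             -sqrt(5)/2 - 1/2     -1/2 + sqrt(5)/2     0                          

Spot check: chi_1 (triv) on {s, sr, ..., sr^4} = 1.

Working: D_5 has order 2*5 = 10 with 4 conjugacy classes, hence 4 irreducibles. Sum of squared dims 1 + 1 + 4 + 4 = 10 = |G|. Linear characters come from the abelianisation; the 2-dimensional irreps have character r^k -> 2*cos(2*pi*j*k/5), reflections -> 0.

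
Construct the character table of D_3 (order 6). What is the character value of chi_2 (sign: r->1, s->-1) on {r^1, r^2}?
Conjugacy classes: {e} of size 1, {r^1, r^2} of size 2, {s, sr, ..., sr^2} of size 3.
Character table:
  irrep \ class              {e} (size 1)  {r^1, r^2} (size 2)  {s, sr, ..., sr^2} (size 3)
  chi_1 (triv)               1             1                    1                          
  chi_2 (sign: r->1, s->-1)  1             1                    -1                         
  chi_3 (2d, j=1)            2             -1                   0                          

Spot check: chi_2 (sign: r->1, s->-1) on {r^1, r^2} = 1.

Details: D_3 has order 2*3 = 6 with 3 conjugacy classes, hence 3 irreducibles. Sum of squared dims 1 + 1 + 4 = 6 = |G|. Linear characters come from the abelianisation; the 2-dimensional irreps have character r^k -> 2*cos(2*pi*j*k/3), reflections -> 0.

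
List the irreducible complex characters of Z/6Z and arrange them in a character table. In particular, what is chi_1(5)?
Character table of Z/6Z (irreps indexed chi_0,...,chi_5 with chi_k(m) = zeta_6^(k*m), zeta_6 = exp(2*pi*i/6)):
  irrep \ class  {0} (size 1)  {1} (size 1)    {2} (size 1)    {3} (size 1)  {4} (size 1)    {5} (size 1)  
  chi_0          1             1               1               1             1               1             
  chi_1          1             exp(I*pi/3)     exp(2*I*pi/3)   -1            exp(-2*I*pi/3)  exp(-I*pi/3)  
  chi_2          1             exp(2*I*pi/3)   exp(-2*I*pi/3)  1             exp(2*I*pi/3)   exp(-2*I*pi/3)
  chi_3          1             -1              1               -1            1               -1            
  chi_4          1             exp(-2*I*pi/3)  exp(2*I*pi/3)   1             exp(-2*I*pi/3)  exp(2*I*pi/3) 
  chi_5          1             exp(-I*pi/3)    exp(-2*I*pi/3)  -1            exp(2*I*pi/3)   exp(I*pi/3)   

Spot check: chi_1(5) = zeta_6^(1*5) = zeta_6^5 = exp(-I*pi/3).

Working: Z/6Z is abelian, so all 6 irreducible complex representations are 1-dimensional. They are given by chi_k(m) = zeta_6^(k*m) for k = 0,...,5. Row orthogonality: sum_m chi_k(m) conj(chi_l(m)) = 6 * [k = l].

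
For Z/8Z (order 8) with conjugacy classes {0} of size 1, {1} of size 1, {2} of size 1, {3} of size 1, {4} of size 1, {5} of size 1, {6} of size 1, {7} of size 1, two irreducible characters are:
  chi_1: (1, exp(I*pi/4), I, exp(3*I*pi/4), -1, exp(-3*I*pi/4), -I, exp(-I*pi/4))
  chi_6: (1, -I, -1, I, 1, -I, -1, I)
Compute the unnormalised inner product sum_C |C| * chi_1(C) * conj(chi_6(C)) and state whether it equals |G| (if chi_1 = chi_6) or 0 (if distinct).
Sum = 0; so <chi_1, chi_6> = 0 (distinct irreducibles are orthogonal).

Reasoning: Compute term by term over conjugacy classes (|C| * chi_1(C) * conj(chi_6(C))):
  1*(1)*conj(1) + 1*(exp(I*pi/4))*conj(-I) + 1*(I)*conj(-1) + 1*(exp(3*I*pi/4))*conj(I) + 1*(-1)*conj(1) + 1*(exp(-3*I*pi/4))*conj(-I) + 1*(-I)*conj(-1) + 1*(exp(-I*pi/4))*conj(I)
  = (1) + (exp(3*I*pi/4)) + (-I) + (-exp(-3*I*pi/4)) + (-1) + (exp(-I*pi/4)) + (I) + (-exp(I*pi/4))
  = 0.
(Exp terms are combined using exp(i*s)*conj(exp(i*t)) = exp(i*(s-t)), and sums of them are collapsed using the identity that for every m > 1 the m distinct m-th roots of unity sum to 0, e.g. 1 + exp(2*I*pi/3) + exp(-2*I*pi/3) = 0.)
Dividing by |G| = 8 gives 0/8 = 0, matching the row-orthogonality relation <chi_1, chi_6> = [chi_1 = chi_6].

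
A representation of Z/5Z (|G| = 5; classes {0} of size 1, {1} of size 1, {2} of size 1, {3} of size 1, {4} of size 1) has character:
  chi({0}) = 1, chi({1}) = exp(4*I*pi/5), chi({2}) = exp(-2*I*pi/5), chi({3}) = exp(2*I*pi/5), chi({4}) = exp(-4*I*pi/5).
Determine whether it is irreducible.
Irreducible: <chi, chi> = 1.

Solution. <chi, chi> = (1/|G|) sum_C |C| * |chi(C)|^2 = (1/5)[1*|1|^2 + 1*|exp(4*I*pi/5)|^2 + 1*|exp(-2*I*pi/5)|^2 + 1*|exp(2*I*pi/5)|^2 + 1*|exp(-4*I*pi/5)|^2]
  = (1/5)[(1) + (1) + (1) + (1) + (1)] = 5/5 = 1.
(Exp terms are combined using exp(i*s)*conj(exp(i*t)) = exp(i*(s-t)), and sums of them are collapsed using the identity that for every m > 1 the m distinct m-th roots of unity sum to 0, e.g. 1 + exp(2*I*pi/3) + exp(-2*I*pi/3) = 0.)
A character is irreducible iff <chi, chi> = 1, so this representation is irreducible.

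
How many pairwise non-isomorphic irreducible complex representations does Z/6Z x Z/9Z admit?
54

Justification: The number of irreducible complex representations of a finite group equals its number of conjugacy classes. Z/6Z x Z/9Z is abelian of order 54, so every element is its own conjugacy class: 54 classes, so Z/6Z x Z/9Z (order 54) has exactly 54 irreducible complex representations.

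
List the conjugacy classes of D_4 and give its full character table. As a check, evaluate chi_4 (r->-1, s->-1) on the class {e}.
Conjugacy classes: {e} of size 1, {r^2} of size 1, {r^1, r^3} of size 2, {s, sr^2, ...} of size 2, {sr, sr^3, ...} of size 2.
Character table:
  irrep \ class              {e} (size 1)  {r^2} (size 1)  {r^1, r^3} (size 2)  {s, sr^2, ...} (size 2)  {sr, sr^3, ...} (size 2)
  chi_1 (triv)               1             1               1                    1                        1                       
  chi_2 (sign: r->1, s->-1)  1             1               1                    -1                       -1                      
  chi_3 (r->-1, s->1)        1             1               -1                   1                        -1                      
  chi_4 (r->-1, s->-1)       1             1               -1                   -1                       1                       
  chi_5 (2d, j=1)            2             -2              0                    0                        0                       

Spot check: chi_4 (r->-1, s->-1) on {e} = 1.

Working: D_4 has order 2*4 = 8 with 5 conjugacy classes, hence 5 irreducibles. Sum of squared dims 1 + 1 + 1 + 1 + 4 = 8 = |G|. Linear characters come from the abelianisation; the 2-dimensional irreps have character r^k -> 2*cos(2*pi*j*k/4), reflections -> 0.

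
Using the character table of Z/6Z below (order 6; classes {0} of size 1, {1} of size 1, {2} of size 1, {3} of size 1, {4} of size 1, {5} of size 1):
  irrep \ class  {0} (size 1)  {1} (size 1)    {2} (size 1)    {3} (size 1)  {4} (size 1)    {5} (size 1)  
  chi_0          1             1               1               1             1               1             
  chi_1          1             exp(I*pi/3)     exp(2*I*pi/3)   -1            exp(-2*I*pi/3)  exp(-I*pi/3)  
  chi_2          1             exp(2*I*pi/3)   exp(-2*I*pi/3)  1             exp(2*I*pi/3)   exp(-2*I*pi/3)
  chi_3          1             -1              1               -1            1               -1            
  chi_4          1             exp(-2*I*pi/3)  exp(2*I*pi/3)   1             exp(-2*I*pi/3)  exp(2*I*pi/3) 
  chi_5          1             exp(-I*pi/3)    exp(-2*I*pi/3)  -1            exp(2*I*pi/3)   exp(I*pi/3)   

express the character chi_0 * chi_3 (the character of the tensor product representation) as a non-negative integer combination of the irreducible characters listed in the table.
chi_0 tensor chi_3 = chi_3 (all other irreducibles have multiplicity 0).

Derivation: The character of a tensor product is the pointwise product (chi_0 * chi_3)(C) = chi_0(C) * chi_3(C):
  {0}: (1)*(1), {1}: (1)*(-1), {2}: (1)*(1), {3}: (1)*(-1), {4}: (1)*(1), {5}: (1)*(-1)
so (chi_0 * chi_3) takes values
  {0} -> 1, {1} -> -1, {2} -> 1, {3} -> -1, {4} -> 1, {5} -> -1.
Now take the inner product of this character with each irreducible chi from the table, <chi_0*chi_3, chi> = (1/6) sum_C |C| (chi_0*chi_3)(C) conj(chi(C)):
  <chi_0*chi_3, chi_0> = (1/6)[1*(1)*conj(1) + 1*(-1)*conj(1) + 1*(1)*conj(1) + 1*(-1)*conj(1) + 1*(1)*conj(1) + 1*(-1)*conj(1)]
      = (1/6)[(1) + (-1) + (1) + (-1) + (1) + (-1)] = 0/6 = 0
  <chi_0*chi_3, chi_1> = (1/6)[1*(1)*conj(1) + 1*(-1)*conj(exp(I*pi/3)) + 1*(1)*conj(exp(2*I*pi/3)) + 1*(-1)*conj(-1) + 1*(1)*conj(exp(-2*I*pi/3)) + 1*(-1)*conj(exp(-I*pi/3))]
      = (1/6)[(1) + (-exp(-I*pi/3)) + (exp(-2*I*pi/3)) + (1) + (exp(2*I*pi/3)) + (-exp(I*pi/3))] = 0/6 = 0
  <chi_0*chi_3, chi_2> = (1/6)[1*(1)*conj(1) + 1*(-1)*conj(exp(2*I*pi/3)) + 1*(1)*conj(exp(-2*I*pi/3)) + 1*(-1)*conj(1) + 1*(1)*conj(exp(2*I*pi/3)) + 1*(-1)*conj(exp(-2*I*pi/3))]
      = (1/6)[(1) + (-exp(-2*I*pi/3)) + (exp(2*I*pi/3)) + (-1) + (exp(-2*I*pi/3)) + (-exp(2*I*pi/3))] = 0/6 = 0
  <chi_0*chi_3, chi_3> = (1/6)[1*(1)*conj(1) + 1*(-1)*conj(-1) + 1*(1)*conj(1) + 1*(-1)*conj(-1) + 1*(1)*conj(1) + 1*(-1)*conj(-1)]
      = (1/6)[(1) + (1) + (1) + (1) + (1) + (1)] = 6/6 = 1
  <chi_0*chi_3, chi_4> = (1/6)[1*(1)*conj(1) + 1*(-1)*conj(exp(-2*I*pi/3)) + 1*(1)*conj(exp(2*I*pi/3)) + 1*(-1)*conj(1) + 1*(1)*conj(exp(-2*I*pi/3)) + 1*(-1)*conj(exp(2*I*pi/3))]
      = (1/6)[(1) + (-exp(2*I*pi/3)) + (exp(-2*I*pi/3)) + (-1) + (exp(2*I*pi/3)) + (-exp(-2*I*pi/3))] = 0/6 = 0
  <chi_0*chi_3, chi_5> = (1/6)[1*(1)*conj(1) + 1*(-1)*conj(exp(-I*pi/3)) + 1*(1)*conj(exp(-2*I*pi/3)) + 1*(-1)*conj(-1) + 1*(1)*conj(exp(2*I*pi/3)) + 1*(-1)*conj(exp(I*pi/3))]
      = (1/6)[(1) + (-exp(I*pi/3)) + (exp(2*I*pi/3)) + (1) + (exp(-2*I*pi/3)) + (-exp(-I*pi/3))] = 0/6 = 0
(Exp terms are combined using exp(i*s)*conj(exp(i*t)) = exp(i*(s-t)), and sums of them are collapsed using the identity that for every m > 1 the m distinct m-th roots of unity sum to 0, e.g. 1 + exp(2*I*pi/3) + exp(-2*I*pi/3) = 0.)
Hence the multiplicities are chi_3: 1. Dimension check: dim(chi_0)*dim(chi_3) = 1*1 = 1 and sum (mult * dim) = 1*1 = 1.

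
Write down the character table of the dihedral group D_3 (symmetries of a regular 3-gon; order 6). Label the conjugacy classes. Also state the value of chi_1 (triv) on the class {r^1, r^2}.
Conjugacy classes: {e} of size 1, {r^1, r^2} of size 2, {s, sr, ..., sr^2} of size 3.
Character table:
  irrep \ class              {e} (size 1)  {r^1, r^2} (size 2)  {s, sr, ..., sr^2} (size 3)
  chi_1 (triv)               1             1                    1                          
  chi_2 (sign: r->1, s->-1)  1             1                    -1                         
  chi_3 (2d, j=1)            2             -1                   0                          

Spot check: chi_1 (triv) on {r^1, r^2} = 1.

Working: D_3 has order 2*3 = 6 with 3 conjugacy classes, hence 3 irreducibles. Sum of squared dims 1 + 1 + 4 = 6 = |G|. Linear characters come from the abelianisation; the 2-dimensional irreps have character r^k -> 2*cos(2*pi*j*k/3), reflections -> 0.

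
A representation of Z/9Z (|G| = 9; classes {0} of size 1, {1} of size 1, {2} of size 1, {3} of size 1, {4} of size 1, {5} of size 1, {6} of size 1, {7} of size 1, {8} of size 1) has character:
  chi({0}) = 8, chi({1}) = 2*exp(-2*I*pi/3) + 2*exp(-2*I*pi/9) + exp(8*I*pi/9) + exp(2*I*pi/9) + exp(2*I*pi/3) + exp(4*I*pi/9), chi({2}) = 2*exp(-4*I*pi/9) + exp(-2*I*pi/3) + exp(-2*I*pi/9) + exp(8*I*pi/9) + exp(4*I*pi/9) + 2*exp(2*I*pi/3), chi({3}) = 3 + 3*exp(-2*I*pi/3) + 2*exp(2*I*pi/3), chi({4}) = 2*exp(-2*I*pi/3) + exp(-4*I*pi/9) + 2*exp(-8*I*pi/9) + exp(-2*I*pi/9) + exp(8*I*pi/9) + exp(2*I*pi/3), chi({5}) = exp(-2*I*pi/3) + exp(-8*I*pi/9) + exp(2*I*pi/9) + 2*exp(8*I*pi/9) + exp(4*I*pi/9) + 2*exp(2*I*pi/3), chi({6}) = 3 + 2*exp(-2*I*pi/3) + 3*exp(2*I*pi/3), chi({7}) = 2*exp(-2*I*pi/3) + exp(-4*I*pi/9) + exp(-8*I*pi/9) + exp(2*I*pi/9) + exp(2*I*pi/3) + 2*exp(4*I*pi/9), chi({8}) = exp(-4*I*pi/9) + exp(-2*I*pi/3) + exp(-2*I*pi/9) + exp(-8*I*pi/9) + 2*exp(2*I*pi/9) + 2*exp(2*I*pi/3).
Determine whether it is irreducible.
Not irreducible (reducible): <chi, chi> = 12 > 1.

<chi, chi> = (1/|G|) sum_C |C| * |chi(C)|^2 = (1/9)[1*|8|^2 + 1*|2*exp(-2*I*pi/3) + 2*exp(-2*I*pi/9) + exp(8*I*pi/9) + exp(2*I*pi/9) + exp(2*I*pi/3) + exp(4*I*pi/9)|^2 + 1*|2*exp(-4*I*pi/9) + exp(-2*I*pi/3) + exp(-2*I*pi/9) + exp(8*I*pi/9) + exp(4*I*pi/9) + 2*exp(2*I*pi/3)|^2 + 1*|3 + 3*exp(-2*I*pi/3) + 2*exp(2*I*pi/3)|^2 + 1*|2*exp(-2*I*pi/3) + exp(-4*I*pi/9) + 2*exp(-8*I*pi/9) + exp(-2*I*pi/9) + exp(8*I*pi/9) + exp(2*I*pi/3)|^2 + 1*|exp(-2*I*pi/3) + exp(-8*I*pi/9) + exp(2*I*pi/9) + 2*exp(8*I*pi/9) + exp(4*I*pi/9) + 2*exp(2*I*pi/3)|^2 + 1*|3 + 2*exp(-2*I*pi/3) + 3*exp(2*I*pi/3)|^2 + 1*|2*exp(-2*I*pi/3) + exp(-4*I*pi/9) + exp(-8*I*pi/9) + exp(2*I*pi/9) + exp(2*I*pi/3) + 2*exp(4*I*pi/9)|^2 + 1*|exp(-4*I*pi/9) + exp(-2*I*pi/3) + exp(-2*I*pi/9) + exp(-8*I*pi/9) + 2*exp(2*I*pi/9) + 2*exp(2*I*pi/3)|^2]
  = (1/9)[(64) + (12 + 10*exp(-4*I*pi/9) + 5*exp(-2*I*pi/3) + 8*exp(-8*I*pi/9) + 3*exp(-2*I*pi/9) + 3*exp(2*I*pi/9) + 8*exp(8*I*pi/9) + 5*exp(2*I*pi/3) + 10*exp(4*I*pi/9)) + (12 + 8*exp(-2*I*pi/9) + 5*exp(-2*I*pi/3) + 10*exp(-8*I*pi/9) + 3*exp(-4*I*pi/9) + 3*exp(4*I*pi/9) + 10*exp(8*I*pi/9) + 5*exp(2*I*pi/3) + 8*exp(2*I*pi/9)) + (1) + (12 + 8*exp(-4*I*pi/9) + 10*exp(-2*I*pi/9) + 5*exp(-2*I*pi/3) + 3*exp(-8*I*pi/9) + 3*exp(8*I*pi/9) + 5*exp(2*I*pi/3) + 10*exp(2*I*pi/9) + 8*exp(4*I*pi/9)) + (12 + 8*exp(-4*I*pi/9) + 10*exp(-2*I*pi/9) + 5*exp(-2*I*pi/3) + 3*exp(-8*I*pi/9) + 3*exp(8*I*pi/9) + 5*exp(2*I*pi/3) + 10*exp(2*I*pi/9) + 8*exp(4*I*pi/9)) + (1) + (12 + 8*exp(-2*I*pi/9) + 5*exp(-2*I*pi/3) + 10*exp(-8*I*pi/9) + 3*exp(-4*I*pi/9) + 3*exp(4*I*pi/9) + 10*exp(8*I*pi/9) + 5*exp(2*I*pi/3) + 8*exp(2*I*pi/9)) + (12 + 10*exp(-4*I*pi/9) + 5*exp(-2*I*pi/3) + 8*exp(-8*I*pi/9) + 3*exp(-2*I*pi/9) + 3*exp(2*I*pi/9) + 8*exp(8*I*pi/9) + 5*exp(2*I*pi/3) + 10*exp(4*I*pi/9))] = 108/9 = 12.
(Exp terms are combined using exp(i*s)*conj(exp(i*t)) = exp(i*(s-t)), and sums of them are collapsed using the identity that for every m > 1 the m distinct m-th roots of unity sum to 0, e.g. 1 + exp(2*I*pi/3) + exp(-2*I*pi/3) = 0.)
A character is irreducible iff <chi, chi> = 1, so this representation is reducible.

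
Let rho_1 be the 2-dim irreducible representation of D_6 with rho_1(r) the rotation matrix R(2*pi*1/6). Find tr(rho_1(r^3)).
chi_{rho_1}(r^3) = 2*cos(2*pi*1*3/6) = -2

Reasoning: rho_1(r^3) is rotation by angle 2*pi*1*3/6, whose trace is 2*cos(2*pi*1*3/6) = -2.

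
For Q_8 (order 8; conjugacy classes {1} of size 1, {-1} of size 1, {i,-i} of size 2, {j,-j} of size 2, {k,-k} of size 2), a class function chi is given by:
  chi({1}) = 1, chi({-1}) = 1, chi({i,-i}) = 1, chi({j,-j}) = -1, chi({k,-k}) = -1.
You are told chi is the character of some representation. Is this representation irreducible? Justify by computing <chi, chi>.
Irreducible: <chi, chi> = 1.

Reasoning: <chi, chi> = (1/|G|) sum_C |C| * |chi(C)|^2 = (1/8)[1*|1|^2 + 1*|1|^2 + 2*|1|^2 + 2*|-1|^2 + 2*|-1|^2]
  = (1/8)[(1) + (1) + (2) + (2) + (2)] = 8/8 = 1.
A character is irreducible iff <chi, chi> = 1, so this representation is irreducible.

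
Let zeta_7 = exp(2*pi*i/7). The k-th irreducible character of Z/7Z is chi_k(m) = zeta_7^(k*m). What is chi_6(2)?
chi_6(2) = zeta_7^12 = exp(-4*I*pi/7)

Details: chi_6(2) = zeta_7^(6*2) = zeta_7^12. Since zeta_7^7 = 1, this equals zeta_7^5 = exp(2*pi*i*5/7) = exp(-4*I*pi/7).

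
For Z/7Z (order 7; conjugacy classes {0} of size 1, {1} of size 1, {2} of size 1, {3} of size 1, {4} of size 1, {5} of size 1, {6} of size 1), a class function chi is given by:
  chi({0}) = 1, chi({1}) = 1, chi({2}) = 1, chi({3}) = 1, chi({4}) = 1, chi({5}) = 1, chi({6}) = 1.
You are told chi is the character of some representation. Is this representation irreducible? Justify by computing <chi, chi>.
Irreducible: <chi, chi> = 1.

Explanation: <chi, chi> = (1/|G|) sum_C |C| * |chi(C)|^2 = (1/7)[1*|1|^2 + 1*|1|^2 + 1*|1|^2 + 1*|1|^2 + 1*|1|^2 + 1*|1|^2 + 1*|1|^2]
  = (1/7)[(1) + (1) + (1) + (1) + (1) + (1) + (1)] = 7/7 = 1.
(Exp terms are combined using exp(i*s)*conj(exp(i*t)) = exp(i*(s-t)), and sums of them are collapsed using the identity that for every m > 1 the m distinct m-th roots of unity sum to 0, e.g. 1 + exp(2*I*pi/3) + exp(-2*I*pi/3) = 0.)
A character is irreducible iff <chi, chi> = 1, so this representation is irreducible.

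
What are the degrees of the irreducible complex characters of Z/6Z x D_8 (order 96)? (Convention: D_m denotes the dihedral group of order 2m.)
Dimensions: 1, 1, 1, 1, 1, 1, 1, 1, 1, 1, 1, 1, 1, 1, 1, 1, 1, 1, 1, 1, 1, 1, 1, 1, 2, 2, 2, 2, 2, 2, 2, 2, 2, 2, 2, 2, 2, 2, 2, 2, 2, 2

Explanation: There are 42 irreducibles (= number of conjugacy classes). Their dimensions d_i satisfy sum d_i^2 = |G| = 96: 1 + 1 + 1 + 1 + 1 + 1 + 1 + 1 + 1 + 1 + 1 + 1 + 1 + 1 + 1 + 1 + 1 + 1 + 1 + 1 + 1 + 1 + 1 + 1 + 4 + 4 + 4 + 4 + 4 + 4 + 4 + 4 + 4 + 4 + 4 + 4 + 4 + 4 + 4 + 4 + 4 + 4 = 96. (For the product with Z/6Z: each of the 6 1-dim characters of Z/6Z tensors with each irrep of D_8, giving 6 copies of each D_8-dimension.)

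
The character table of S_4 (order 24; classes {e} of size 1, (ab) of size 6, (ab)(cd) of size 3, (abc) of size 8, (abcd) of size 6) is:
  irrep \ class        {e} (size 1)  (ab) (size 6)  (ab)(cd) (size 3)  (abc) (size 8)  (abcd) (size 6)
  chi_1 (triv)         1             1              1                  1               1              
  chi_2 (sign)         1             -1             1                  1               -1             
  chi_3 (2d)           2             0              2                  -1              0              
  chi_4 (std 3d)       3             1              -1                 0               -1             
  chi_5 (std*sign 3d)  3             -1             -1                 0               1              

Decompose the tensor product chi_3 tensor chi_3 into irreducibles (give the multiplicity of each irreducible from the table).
chi_3 tensor chi_3 = chi_1 + chi_2 + chi_3 (all other irreducibles have multiplicity 0).

Derivation: The character of a tensor product is the pointwise product (chi_3 * chi_3)(C) = chi_3(C) * chi_3(C):
  {e}: (2)*(2), (ab): (0)*(0), (ab)(cd): (2)*(2), (abc): (-1)*(-1), (abcd): (0)*(0)
so (chi_3 * chi_3) takes values
  {e} -> 4, (ab) -> 0, (ab)(cd) -> 4, (abc) -> 1, (abcd) -> 0.
Now take the inner product of this character with each irreducible chi from the table, <chi_3*chi_3, chi> = (1/24) sum_C |C| (chi_3*chi_3)(C) conj(chi(C)):
  <chi_3*chi_3, chi_1> = (1/24)[1*(4)*conj(1) + 6*(0)*conj(1) + 3*(4)*conj(1) + 8*(1)*conj(1) + 6*(0)*conj(1)]
      = (1/24)[(4) + (0) + (12) + (8) + (0)] = 24/24 = 1
  <chi_3*chi_3, chi_2> = (1/24)[1*(4)*conj(1) + 6*(0)*conj(-1) + 3*(4)*conj(1) + 8*(1)*conj(1) + 6*(0)*conj(-1)]
      = (1/24)[(4) + (0) + (12) + (8) + (0)] = 24/24 = 1
  <chi_3*chi_3, chi_3> = (1/24)[1*(4)*conj(2) + 6*(0)*conj(0) + 3*(4)*conj(2) + 8*(1)*conj(-1) + 6*(0)*conj(0)]
      = (1/24)[(8) + (0) + (24) + (-8) + (0)] = 24/24 = 1
  <chi_3*chi_3, chi_4> = (1/24)[1*(4)*conj(3) + 6*(0)*conj(1) + 3*(4)*conj(-1) + 8*(1)*conj(0) + 6*(0)*conj(-1)]
      = (1/24)[(12) + (0) + (-12) + (0) + (0)] = 0/24 = 0
  <chi_3*chi_3, chi_5> = (1/24)[1*(4)*conj(3) + 6*(0)*conj(-1) + 3*(4)*conj(-1) + 8*(1)*conj(0) + 6*(0)*conj(1)]
      = (1/24)[(12) + (0) + (-12) + (0) + (0)] = 0/24 = 0
Hence the multiplicities are chi_1: 1, chi_2: 1, chi_3: 1. Dimension check: dim(chi_3)*dim(chi_3) = 2*2 = 4 and sum (mult * dim) = 1*1 + 1*1 + 1*2 = 4.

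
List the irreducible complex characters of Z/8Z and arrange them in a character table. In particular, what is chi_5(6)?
Character table of Z/8Z (irreps indexed chi_0,...,chi_7 with chi_k(m) = zeta_8^(k*m), zeta_8 = exp(2*pi*i/8)):
  irrep \ class  {0} (size 1)  {1} (size 1)    {2} (size 1)  {3} (size 1)    {4} (size 1)  {5} (size 1)    {6} (size 1)  {7} (size 1)  
  chi_0          1             1               1             1               1             1               1             1             
  chi_1          1             exp(I*pi/4)     I             exp(3*I*pi/4)   -1            exp(-3*I*pi/4)  -I            exp(-I*pi/4)  
  chi_2          1             I               -1            -I              1             I               -1            -I            
  chi_3          1             exp(3*I*pi/4)   -I            exp(I*pi/4)     -1            exp(-I*pi/4)    I             exp(-3*I*pi/4)
  chi_4          1             -1              1             -1              1             -1              1             -1            
  chi_5          1             exp(-3*I*pi/4)  I             exp(-I*pi/4)    -1            exp(I*pi/4)     -I            exp(3*I*pi/4) 
  chi_6          1             -I              -1            I               1             -I              -1            I             
  chi_7          1             exp(-I*pi/4)    -I            exp(-3*I*pi/4)  -1            exp(3*I*pi/4)   I             exp(I*pi/4)   

Spot check: chi_5(6) = zeta_8^(5*6) = zeta_8^30 = -I.

Explanation: Z/8Z is abelian, so all 8 irreducible complex representations are 1-dimensional. They are given by chi_k(m) = zeta_8^(k*m) for k = 0,...,7. Row orthogonality: sum_m chi_k(m) conj(chi_l(m)) = 8 * [k = l].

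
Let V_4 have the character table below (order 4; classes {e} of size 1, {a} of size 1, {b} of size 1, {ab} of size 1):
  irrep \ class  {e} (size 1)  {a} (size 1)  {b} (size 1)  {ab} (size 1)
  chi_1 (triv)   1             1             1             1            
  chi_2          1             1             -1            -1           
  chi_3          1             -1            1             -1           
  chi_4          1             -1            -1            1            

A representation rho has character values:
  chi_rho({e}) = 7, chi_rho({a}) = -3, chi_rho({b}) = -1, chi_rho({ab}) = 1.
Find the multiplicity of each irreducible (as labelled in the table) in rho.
Multiplicities: chi_1: 1, chi_2: 1, chi_3: 2, chi_4: 3.

Argument: Use <chi_rho, chi> = (1/|G|) sum_C |C| * chi_rho(C) * conj(chi(C)) with |G| = 4 for each irreducible chi in the table:
  <chi_rho, chi_1> = (1/4)[1*(7)*conj(1) + 1*(-3)*conj(1) + 1*(-1)*conj(1) + 1*(1)*conj(1)]
      = (1/4)[(7) + (-3) + (-1) + (1)] = 4/4 = 1
  <chi_rho, chi_2> = (1/4)[1*(7)*conj(1) + 1*(-3)*conj(1) + 1*(-1)*conj(-1) + 1*(1)*conj(-1)]
      = (1/4)[(7) + (-3) + (1) + (-1)] = 4/4 = 1
  <chi_rho, chi_3> = (1/4)[1*(7)*conj(1) + 1*(-3)*conj(-1) + 1*(-1)*conj(1) + 1*(1)*conj(-1)]
      = (1/4)[(7) + (3) + (-1) + (-1)] = 8/4 = 2
  <chi_rho, chi_4> = (1/4)[1*(7)*conj(1) + 1*(-3)*conj(-1) + 1*(-1)*conj(-1) + 1*(1)*conj(1)]
      = (1/4)[(7) + (3) + (1) + (1)] = 12/4 = 3
Dimension check: dim(rho) = sum (mult * dim) = 1*1 + 1*1 + 2*1 + 3*1 = 7 = chi_rho(e) = 7.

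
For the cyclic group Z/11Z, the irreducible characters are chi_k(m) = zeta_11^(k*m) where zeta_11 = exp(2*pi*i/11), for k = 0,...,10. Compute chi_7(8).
chi_7(8) = zeta_11^56 = exp(2*I*pi/11)

Justification: chi_7(8) = zeta_11^(7*8) = zeta_11^56. Since zeta_11^11 = 1, this equals zeta_11^1 = exp(2*pi*i*1/11) = exp(2*I*pi/11).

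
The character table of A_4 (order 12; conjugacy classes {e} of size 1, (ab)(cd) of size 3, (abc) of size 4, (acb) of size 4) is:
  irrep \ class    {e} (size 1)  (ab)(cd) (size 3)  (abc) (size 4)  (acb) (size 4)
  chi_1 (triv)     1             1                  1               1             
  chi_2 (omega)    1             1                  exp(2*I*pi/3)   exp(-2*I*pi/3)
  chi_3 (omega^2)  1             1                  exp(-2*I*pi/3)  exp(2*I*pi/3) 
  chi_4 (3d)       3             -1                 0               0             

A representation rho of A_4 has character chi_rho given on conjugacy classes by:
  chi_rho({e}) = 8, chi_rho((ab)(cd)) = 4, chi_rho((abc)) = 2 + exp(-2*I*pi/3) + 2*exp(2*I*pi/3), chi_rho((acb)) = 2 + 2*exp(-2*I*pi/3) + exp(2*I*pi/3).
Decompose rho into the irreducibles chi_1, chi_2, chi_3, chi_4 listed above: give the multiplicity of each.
Multiplicities: chi_1: 2, chi_2: 2, chi_3: 1, chi_4: 1.

Working: Use <chi_rho, chi> = (1/|G|) sum_C |C| * chi_rho(C) * conj(chi(C)) with |G| = 12 for each irreducible chi in the table:
  <chi_rho, chi_1> = (1/12)[1*(8)*conj(1) + 3*(4)*conj(1) + 4*(2 + exp(-2*I*pi/3) + 2*exp(2*I*pi/3))*conj(1) + 4*(2 + 2*exp(-2*I*pi/3) + exp(2*I*pi/3))*conj(1)]
      = (1/12)[(8) + (12) + (8 + 4*exp(-2*I*pi/3) + 8*exp(2*I*pi/3)) + (8 + 8*exp(-2*I*pi/3) + 4*exp(2*I*pi/3))] = 24/12 = 2
  <chi_rho, chi_2> = (1/12)[1*(8)*conj(1) + 3*(4)*conj(1) + 4*(2 + exp(-2*I*pi/3) + 2*exp(2*I*pi/3))*conj(exp(2*I*pi/3)) + 4*(2 + 2*exp(-2*I*pi/3) + exp(2*I*pi/3))*conj(exp(-2*I*pi/3))]
      = (1/12)[(8) + (12) + (8 + 8*exp(-2*I*pi/3) + 4*exp(2*I*pi/3)) + (8 + 4*exp(-2*I*pi/3) + 8*exp(2*I*pi/3))] = 24/12 = 2
  <chi_rho, chi_3> = (1/12)[1*(8)*conj(1) + 3*(4)*conj(1) + 4*(2 + exp(-2*I*pi/3) + 2*exp(2*I*pi/3))*conj(exp(-2*I*pi/3)) + 4*(2 + 2*exp(-2*I*pi/3) + exp(2*I*pi/3))*conj(exp(2*I*pi/3))]
      = (1/12)[(8) + (12) + (-4) + (-4)] = 12/12 = 1
  <chi_rho, chi_4> = (1/12)[1*(8)*conj(3) + 3*(4)*conj(-1) + 4*(2 + exp(-2*I*pi/3) + 2*exp(2*I*pi/3))*conj(0) + 4*(2 + 2*exp(-2*I*pi/3) + exp(2*I*pi/3))*conj(0)]
      = (1/12)[(24) + (-12) + (0) + (0)] = 12/12 = 1
(Exp terms are combined using exp(i*s)*conj(exp(i*t)) = exp(i*(s-t)), and sums of them are collapsed using the identity that for every m > 1 the m distinct m-th roots of unity sum to 0, e.g. 1 + exp(2*I*pi/3) + exp(-2*I*pi/3) = 0.)
Dimension check: dim(rho) = sum (mult * dim) = 2*1 + 2*1 + 1*1 + 1*3 = 8 = chi_rho(e) = 8.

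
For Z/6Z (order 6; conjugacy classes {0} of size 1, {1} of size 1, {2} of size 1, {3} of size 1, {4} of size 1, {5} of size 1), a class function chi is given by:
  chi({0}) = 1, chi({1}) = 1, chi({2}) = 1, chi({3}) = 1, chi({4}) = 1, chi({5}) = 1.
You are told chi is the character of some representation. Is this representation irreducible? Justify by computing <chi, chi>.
Irreducible: <chi, chi> = 1.

Reasoning: <chi, chi> = (1/|G|) sum_C |C| * |chi(C)|^2 = (1/6)[1*|1|^2 + 1*|1|^2 + 1*|1|^2 + 1*|1|^2 + 1*|1|^2 + 1*|1|^2]
  = (1/6)[(1) + (1) + (1) + (1) + (1) + (1)] = 6/6 = 1.
(Exp terms are combined using exp(i*s)*conj(exp(i*t)) = exp(i*(s-t)), and sums of them are collapsed using the identity that for every m > 1 the m distinct m-th roots of unity sum to 0, e.g. 1 + exp(2*I*pi/3) + exp(-2*I*pi/3) = 0.)
A character is irreducible iff <chi, chi> = 1, so this representation is irreducible.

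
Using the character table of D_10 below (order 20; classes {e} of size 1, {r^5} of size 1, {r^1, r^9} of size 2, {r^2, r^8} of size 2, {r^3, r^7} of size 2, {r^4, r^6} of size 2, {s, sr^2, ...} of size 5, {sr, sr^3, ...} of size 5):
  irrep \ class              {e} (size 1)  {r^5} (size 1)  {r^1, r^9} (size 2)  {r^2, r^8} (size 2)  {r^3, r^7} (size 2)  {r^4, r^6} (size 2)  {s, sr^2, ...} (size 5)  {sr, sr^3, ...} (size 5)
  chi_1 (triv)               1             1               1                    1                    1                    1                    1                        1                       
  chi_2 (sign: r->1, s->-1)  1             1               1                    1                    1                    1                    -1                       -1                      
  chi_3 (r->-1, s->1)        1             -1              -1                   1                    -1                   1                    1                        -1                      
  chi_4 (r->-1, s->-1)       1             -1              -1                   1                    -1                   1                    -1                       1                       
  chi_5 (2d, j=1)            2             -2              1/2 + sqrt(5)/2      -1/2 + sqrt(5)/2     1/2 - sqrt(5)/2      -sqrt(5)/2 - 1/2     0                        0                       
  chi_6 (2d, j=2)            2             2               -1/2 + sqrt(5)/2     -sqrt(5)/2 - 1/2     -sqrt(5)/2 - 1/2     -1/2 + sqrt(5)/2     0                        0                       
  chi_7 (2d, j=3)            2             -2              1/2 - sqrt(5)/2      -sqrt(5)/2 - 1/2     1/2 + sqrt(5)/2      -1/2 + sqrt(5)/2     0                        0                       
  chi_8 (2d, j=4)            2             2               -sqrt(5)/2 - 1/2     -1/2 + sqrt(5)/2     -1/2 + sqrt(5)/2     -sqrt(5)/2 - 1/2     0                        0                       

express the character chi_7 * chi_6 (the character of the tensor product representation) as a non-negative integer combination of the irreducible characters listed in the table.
chi_7 tensor chi_6 = chi_3 + chi_4 + chi_5 (all other irreducibles have multiplicity 0).

Why: The character of a tensor product is the pointwise product (chi_7 * chi_6)(C) = chi_7(C) * chi_6(C):
  {e}: (2)*(2), {r^5}: (-2)*(2), {r^1, r^9}: (1/2 - sqrt(5)/2)*(-1/2 + sqrt(5)/2), {r^2, r^8}: (-sqrt(5)/2 - 1/2)*(-sqrt(5)/2 - 1/2), {r^3, r^7}: (1/2 + sqrt(5)/2)*(-sqrt(5)/2 - 1/2), {r^4, r^6}: (-1/2 + sqrt(5)/2)*(-1/2 + sqrt(5)/2), {s, sr^2, ...}: (0)*(0), {sr, sr^3, ...}: (0)*(0)
so (chi_7 * chi_6) takes values
  {e} -> 4, {r^5} -> -4, {r^1, r^9} -> -3/2 + sqrt(5)/2, {r^2, r^8} -> sqrt(5)/2 + 3/2, {r^3, r^7} -> -3/2 - sqrt(5)/2, {r^4, r^6} -> 3/2 - sqrt(5)/2, {s, sr^2, ...} -> 0, {sr, sr^3, ...} -> 0.
Now take the inner product of this character with each irreducible chi from the table, <chi_7*chi_6, chi> = (1/20) sum_C |C| (chi_7*chi_6)(C) conj(chi(C)):
  <chi_7*chi_6, chi_1> = (1/20)[1*(4)*conj(1) + 1*(-4)*conj(1) + 2*(-3/2 + sqrt(5)/2)*conj(1) + 2*(sqrt(5)/2 + 3/2)*conj(1) + 2*(-3/2 - sqrt(5)/2)*conj(1) + 2*(3/2 - sqrt(5)/2)*conj(1) + 5*(0)*conj(1) + 5*(0)*conj(1)]
      = (1/20)[(4) + (-4) + (-3 + sqrt(5)) + (sqrt(5) + 3) + (-3 - sqrt(5)) + (3 - sqrt(5)) + (0) + (0)] = 0/20 = 0
  <chi_7*chi_6, chi_2> = (1/20)[1*(4)*conj(1) + 1*(-4)*conj(1) + 2*(-3/2 + sqrt(5)/2)*conj(1) + 2*(sqrt(5)/2 + 3/2)*conj(1) + 2*(-3/2 - sqrt(5)/2)*conj(1) + 2*(3/2 - sqrt(5)/2)*conj(1) + 5*(0)*conj(-1) + 5*(0)*conj(-1)]
      = (1/20)[(4) + (-4) + (-3 + sqrt(5)) + (sqrt(5) + 3) + (-3 - sqrt(5)) + (3 - sqrt(5)) + (0) + (0)] = 0/20 = 0
  <chi_7*chi_6, chi_3> = (1/20)[1*(4)*conj(1) + 1*(-4)*conj(-1) + 2*(-3/2 + sqrt(5)/2)*conj(-1) + 2*(sqrt(5)/2 + 3/2)*conj(1) + 2*(-3/2 - sqrt(5)/2)*conj(-1) + 2*(3/2 - sqrt(5)/2)*conj(1) + 5*(0)*conj(1) + 5*(0)*conj(-1)]
      = (1/20)[(4) + (4) + (3 - sqrt(5)) + (sqrt(5) + 3) + (sqrt(5) + 3) + (3 - sqrt(5)) + (0) + (0)] = 20/20 = 1
  <chi_7*chi_6, chi_4> = (1/20)[1*(4)*conj(1) + 1*(-4)*conj(-1) + 2*(-3/2 + sqrt(5)/2)*conj(-1) + 2*(sqrt(5)/2 + 3/2)*conj(1) + 2*(-3/2 - sqrt(5)/2)*conj(-1) + 2*(3/2 - sqrt(5)/2)*conj(1) + 5*(0)*conj(-1) + 5*(0)*conj(1)]
      = (1/20)[(4) + (4) + (3 - sqrt(5)) + (sqrt(5) + 3) + (sqrt(5) + 3) + (3 - sqrt(5)) + (0) + (0)] = 20/20 = 1
  <chi_7*chi_6, chi_5> = (1/20)[1*(4)*conj(2) + 1*(-4)*conj(-2) + 2*(-3/2 + sqrt(5)/2)*conj(1/2 + sqrt(5)/2) + 2*(sqrt(5)/2 + 3/2)*conj(-1/2 + sqrt(5)/2) + 2*(-3/2 - sqrt(5)/2)*conj(1/2 - sqrt(5)/2) + 2*(3/2 - sqrt(5)/2)*conj(-sqrt(5)/2 - 1/2) + 5*(0)*conj(0) + 5*(0)*conj(0)]
      = (1/20)[(8) + (8) + (1 - sqrt(5)) + (1 + sqrt(5)) + (1 + sqrt(5)) + (1 - sqrt(5)) + (0) + (0)] = 20/20 = 1
  <chi_7*chi_6, chi_6> = (1/20)[1*(4)*conj(2) + 1*(-4)*conj(2) + 2*(-3/2 + sqrt(5)/2)*conj(-1/2 + sqrt(5)/2) + 2*(sqrt(5)/2 + 3/2)*conj(-sqrt(5)/2 - 1/2) + 2*(-3/2 - sqrt(5)/2)*conj(-sqrt(5)/2 - 1/2) + 2*(3/2 - sqrt(5)/2)*conj(-1/2 + sqrt(5)/2) + 5*(0)*conj(0) + 5*(0)*conj(0)]
      = (1/20)[(8) + (-8) + (4 - 2*sqrt(5)) + (-2*sqrt(5) - 4) + (4 + 2*sqrt(5)) + (-4 + 2*sqrt(5)) + (0) + (0)] = 0/20 = 0
  <chi_7*chi_6, chi_7> = (1/20)[1*(4)*conj(2) + 1*(-4)*conj(-2) + 2*(-3/2 + sqrt(5)/2)*conj(1/2 - sqrt(5)/2) + 2*(sqrt(5)/2 + 3/2)*conj(-sqrt(5)/2 - 1/2) + 2*(-3/2 - sqrt(5)/2)*conj(1/2 + sqrt(5)/2) + 2*(3/2 - sqrt(5)/2)*conj(-1/2 + sqrt(5)/2) + 5*(0)*conj(0) + 5*(0)*conj(0)]
      = (1/20)[(8) + (8) + (-4 + 2*sqrt(5)) + (-2*sqrt(5) - 4) + (-2*sqrt(5) - 4) + (-4 + 2*sqrt(5)) + (0) + (0)] = 0/20 = 0
  <chi_7*chi_6, chi_8> = (1/20)[1*(4)*conj(2) + 1*(-4)*conj(2) + 2*(-3/2 + sqrt(5)/2)*conj(-sqrt(5)/2 - 1/2) + 2*(sqrt(5)/2 + 3/2)*conj(-1/2 + sqrt(5)/2) + 2*(-3/2 - sqrt(5)/2)*conj(-1/2 + sqrt(5)/2) + 2*(3/2 - sqrt(5)/2)*conj(-sqrt(5)/2 - 1/2) + 5*(0)*conj(0) + 5*(0)*conj(0)]
      = (1/20)[(8) + (-8) + (-1 + sqrt(5)) + (1 + sqrt(5)) + (-sqrt(5) - 1) + (1 - sqrt(5)) + (0) + (0)] = 0/20 = 0
Hence the multiplicities are chi_3: 1, chi_4: 1, chi_5: 1. Dimension check: dim(chi_7)*dim(chi_6) = 2*2 = 4 and sum (mult * dim) = 1*1 + 1*1 + 1*2 = 4.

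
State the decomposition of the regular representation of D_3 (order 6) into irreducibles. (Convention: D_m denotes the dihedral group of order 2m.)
Each irreducible V_i of dimension d_i appears with multiplicity d_i, i.e. rho_reg = (direct sum over all irreducibles V_i) d_i V_i. The irreducible dimensions for D_3 are 1, 1, 2: 2 irreducibles of dimension 1, each with multiplicity 1; 1 irreducible of dimension 2, with multiplicity 2. Total dimension 2*1*1 + 1*2*2 = 6 = |G|.

Justification: General theorem: in the regular representation of a finite group G, each irreducible appears with multiplicity equal to its dimension. Check: dim(rho_reg) = sum d_i^2 = 1 + 1 + 4 = 6 = |G|.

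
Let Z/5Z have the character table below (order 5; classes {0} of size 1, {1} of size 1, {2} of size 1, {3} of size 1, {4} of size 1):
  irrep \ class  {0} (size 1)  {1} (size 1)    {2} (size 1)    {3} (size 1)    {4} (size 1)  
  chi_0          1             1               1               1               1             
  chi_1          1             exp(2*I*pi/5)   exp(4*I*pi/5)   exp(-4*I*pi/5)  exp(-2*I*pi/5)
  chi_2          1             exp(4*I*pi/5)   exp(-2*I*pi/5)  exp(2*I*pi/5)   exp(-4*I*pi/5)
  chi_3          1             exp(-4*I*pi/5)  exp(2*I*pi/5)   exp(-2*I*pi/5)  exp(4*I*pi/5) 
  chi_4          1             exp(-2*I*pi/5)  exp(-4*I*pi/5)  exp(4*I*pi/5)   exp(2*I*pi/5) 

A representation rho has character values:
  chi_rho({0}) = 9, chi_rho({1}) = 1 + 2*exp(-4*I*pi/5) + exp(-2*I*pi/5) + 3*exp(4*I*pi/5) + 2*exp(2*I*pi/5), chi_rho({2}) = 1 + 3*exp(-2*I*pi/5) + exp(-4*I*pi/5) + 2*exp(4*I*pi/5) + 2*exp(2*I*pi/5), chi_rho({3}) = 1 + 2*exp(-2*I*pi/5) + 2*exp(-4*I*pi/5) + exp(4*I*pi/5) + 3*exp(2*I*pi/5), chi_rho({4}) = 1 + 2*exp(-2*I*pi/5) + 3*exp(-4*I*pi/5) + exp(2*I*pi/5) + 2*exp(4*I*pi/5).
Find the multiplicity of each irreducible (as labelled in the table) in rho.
Multiplicities: chi_0: 1, chi_1: 2, chi_2: 3, chi_3: 2, chi_4: 1.

Argument: Use <chi_rho, chi> = (1/|G|) sum_C |C| * chi_rho(C) * conj(chi(C)) with |G| = 5 for each irreducible chi in the table:
  <chi_rho, chi_0> = (1/5)[1*(9)*conj(1) + 1*(1 + 2*exp(-4*I*pi/5) + exp(-2*I*pi/5) + 3*exp(4*I*pi/5) + 2*exp(2*I*pi/5))*conj(1) + 1*(1 + 3*exp(-2*I*pi/5) + exp(-4*I*pi/5) + 2*exp(4*I*pi/5) + 2*exp(2*I*pi/5))*conj(1) + 1*(1 + 2*exp(-2*I*pi/5) + 2*exp(-4*I*pi/5) + exp(4*I*pi/5) + 3*exp(2*I*pi/5))*conj(1) + 1*(1 + 2*exp(-2*I*pi/5) + 3*exp(-4*I*pi/5) + exp(2*I*pi/5) + 2*exp(4*I*pi/5))*conj(1)]
      = (1/5)[(9) + (1 + 2*exp(-4*I*pi/5) + exp(-2*I*pi/5) + 3*exp(4*I*pi/5) + 2*exp(2*I*pi/5)) + (1 + 3*exp(-2*I*pi/5) + exp(-4*I*pi/5) + 2*exp(4*I*pi/5) + 2*exp(2*I*pi/5)) + (1 + 2*exp(-2*I*pi/5) + 2*exp(-4*I*pi/5) + exp(4*I*pi/5) + 3*exp(2*I*pi/5)) + (1 + 2*exp(-2*I*pi/5) + 3*exp(-4*I*pi/5) + exp(2*I*pi/5) + 2*exp(4*I*pi/5))] = 5/5 = 1
  <chi_rho, chi_1> = (1/5)[1*(9)*conj(1) + 1*(1 + 2*exp(-4*I*pi/5) + exp(-2*I*pi/5) + 3*exp(4*I*pi/5) + 2*exp(2*I*pi/5))*conj(exp(2*I*pi/5)) + 1*(1 + 3*exp(-2*I*pi/5) + exp(-4*I*pi/5) + 2*exp(4*I*pi/5) + 2*exp(2*I*pi/5))*conj(exp(4*I*pi/5)) + 1*(1 + 2*exp(-2*I*pi/5) + 2*exp(-4*I*pi/5) + exp(4*I*pi/5) + 3*exp(2*I*pi/5))*conj(exp(-4*I*pi/5)) + 1*(1 + 2*exp(-2*I*pi/5) + 3*exp(-4*I*pi/5) + exp(2*I*pi/5) + 2*exp(4*I*pi/5))*conj(exp(-2*I*pi/5))]
      = (1/5)[(9) + (2 + exp(-2*I*pi/5) + exp(-4*I*pi/5) + 2*exp(4*I*pi/5) + 3*exp(2*I*pi/5)) + (2 + 2*exp(-2*I*pi/5) + exp(-4*I*pi/5) + exp(2*I*pi/5) + 3*exp(4*I*pi/5)) + (2 + 3*exp(-4*I*pi/5) + exp(-2*I*pi/5) + exp(4*I*pi/5) + 2*exp(2*I*pi/5)) + (2 + 3*exp(-2*I*pi/5) + 2*exp(-4*I*pi/5) + exp(4*I*pi/5) + exp(2*I*pi/5))] = 10/5 = 2
  <chi_rho, chi_2> = (1/5)[1*(9)*conj(1) + 1*(1 + 2*exp(-4*I*pi/5) + exp(-2*I*pi/5) + 3*exp(4*I*pi/5) + 2*exp(2*I*pi/5))*conj(exp(4*I*pi/5)) + 1*(1 + 3*exp(-2*I*pi/5) + exp(-4*I*pi/5) + 2*exp(4*I*pi/5) + 2*exp(2*I*pi/5))*conj(exp(-2*I*pi/5)) + 1*(1 + 2*exp(-2*I*pi/5) + 2*exp(-4*I*pi/5) + exp(4*I*pi/5) + 3*exp(2*I*pi/5))*conj(exp(2*I*pi/5)) + 1*(1 + 2*exp(-2*I*pi/5) + 3*exp(-4*I*pi/5) + exp(2*I*pi/5) + 2*exp(4*I*pi/5))*conj(exp(-4*I*pi/5))]
      = (1/5)[(9) + (3 + 2*exp(-2*I*pi/5) + exp(-4*I*pi/5) + exp(4*I*pi/5) + 2*exp(2*I*pi/5)) + (3 + 2*exp(-4*I*pi/5) + exp(-2*I*pi/5) + exp(2*I*pi/5) + 2*exp(4*I*pi/5)) + (3 + 2*exp(-4*I*pi/5) + exp(-2*I*pi/5) + exp(2*I*pi/5) + 2*exp(4*I*pi/5)) + (3 + 2*exp(-2*I*pi/5) + exp(-4*I*pi/5) + exp(4*I*pi/5) + 2*exp(2*I*pi/5))] = 15/5 = 3
  <chi_rho, chi_3> = (1/5)[1*(9)*conj(1) + 1*(1 + 2*exp(-4*I*pi/5) + exp(-2*I*pi/5) + 3*exp(4*I*pi/5) + 2*exp(2*I*pi/5))*conj(exp(-4*I*pi/5)) + 1*(1 + 3*exp(-2*I*pi/5) + exp(-4*I*pi/5) + 2*exp(4*I*pi/5) + 2*exp(2*I*pi/5))*conj(exp(2*I*pi/5)) + 1*(1 + 2*exp(-2*I*pi/5) + 2*exp(-4*I*pi/5) + exp(4*I*pi/5) + 3*exp(2*I*pi/5))*conj(exp(-2*I*pi/5)) + 1*(1 + 2*exp(-2*I*pi/5) + 3*exp(-4*I*pi/5) + exp(2*I*pi/5) + 2*exp(4*I*pi/5))*conj(exp(4*I*pi/5))]
      = (1/5)[(9) + (2 + 3*exp(-2*I*pi/5) + 2*exp(-4*I*pi/5) + exp(4*I*pi/5) + exp(2*I*pi/5)) + (2 + 3*exp(-4*I*pi/5) + exp(-2*I*pi/5) + exp(4*I*pi/5) + 2*exp(2*I*pi/5)) + (2 + 2*exp(-2*I*pi/5) + exp(-4*I*pi/5) + exp(2*I*pi/5) + 3*exp(4*I*pi/5)) + (2 + exp(-2*I*pi/5) + exp(-4*I*pi/5) + 2*exp(4*I*pi/5) + 3*exp(2*I*pi/5))] = 10/5 = 2
  <chi_rho, chi_4> = (1/5)[1*(9)*conj(1) + 1*(1 + 2*exp(-4*I*pi/5) + exp(-2*I*pi/5) + 3*exp(4*I*pi/5) + 2*exp(2*I*pi/5))*conj(exp(-2*I*pi/5)) + 1*(1 + 3*exp(-2*I*pi/5) + exp(-4*I*pi/5) + 2*exp(4*I*pi/5) + 2*exp(2*I*pi/5))*conj(exp(-4*I*pi/5)) + 1*(1 + 2*exp(-2*I*pi/5) + 2*exp(-4*I*pi/5) + exp(4*I*pi/5) + 3*exp(2*I*pi/5))*conj(exp(4*I*pi/5)) + 1*(1 + 2*exp(-2*I*pi/5) + 3*exp(-4*I*pi/5) + exp(2*I*pi/5) + 2*exp(4*I*pi/5))*conj(exp(2*I*pi/5))]
      = (1/5)[(9) + (1 + 2*exp(-2*I*pi/5) + 3*exp(-4*I*pi/5) + exp(2*I*pi/5) + 2*exp(4*I*pi/5)) + (1 + 2*exp(-2*I*pi/5) + 2*exp(-4*I*pi/5) + exp(4*I*pi/5) + 3*exp(2*I*pi/5)) + (1 + 3*exp(-2*I*pi/5) + exp(-4*I*pi/5) + 2*exp(4*I*pi/5) + 2*exp(2*I*pi/5)) + (1 + 2*exp(-4*I*pi/5) + exp(-2*I*pi/5) + 3*exp(4*I*pi/5) + 2*exp(2*I*pi/5))] = 5/5 = 1
(Exp terms are combined using exp(i*s)*conj(exp(i*t)) = exp(i*(s-t)), and sums of them are collapsed using the identity that for every m > 1 the m distinct m-th roots of unity sum to 0, e.g. 1 + exp(2*I*pi/3) + exp(-2*I*pi/3) = 0.)
Dimension check: dim(rho) = sum (mult * dim) = 1*1 + 2*1 + 3*1 + 2*1 + 1*1 = 9 = chi_rho(e) = 9.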